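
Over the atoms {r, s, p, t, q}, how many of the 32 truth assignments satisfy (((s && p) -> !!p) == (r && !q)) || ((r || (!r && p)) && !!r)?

16

Initial set: {((((s && p) -> !!p) == (r && !q)) || ((r || (!r && p)) && !!r))}.
((((s && p) -> !!p) == (r && !q)) || ((r || (!r && p)) && !!r)): β-rule — branch into (((s && p) -> !!p) == (r && !q))  //  ((r || (!r && p)) && !!r).
  branch 1 (add (((s && p) -> !!p) == (r && !q))):
    (((s && p) -> !!p) == (r && !q)): β-rule — branch into ((s && p) -> !!p), (r && !q)  //  !((s && p) -> !!p), !(r && !q).
      branch 1.1 (add ((s && p) -> !!p), (r && !q)):
        (r && !q): α-rule — add r, !q.
        ((s && p) -> !!p): β-rule — branch into !(s && p)  //  !!p.
          branch 1.1.1 (add !(s && p)):
            !(s && p): β-rule — branch into !s  //  !p.
              branch 1.1.1.1 (add !s):
                ○ open, literals {q=0, r=1, s=0}.
              branch 1.1.1.2 (add !p):
                ○ open, literals {p=0, q=0, r=1}.
          branch 1.1.2 (add !!p):
            !!p: drop double negation, giving p.
            ○ open, literals {p=1, q=0, r=1}.
      branch 1.2 (add !((s && p) -> !!p), !(r && !q)):
        !((s && p) -> !!p): α-rule — add (s && p), !!!p.
        (s && p): α-rule — add s, p.
        !!!p: drop double negation, giving !p.
        × closes — contains both p and !p.
  branch 2 (add ((r || (!r && p)) && !!r)):
    ((r || (!r && p)) && !!r): α-rule — add (r || (!r && p)), !!r.
    !!r: drop double negation, giving r.
    (r || (!r && p)): β-rule — branch into r  //  (!r && p).
      branch 2.1 (add r):
        ○ open, literals {r=1}.
      branch 2.2 (add (!r && p)):
        (!r && p): α-rule — add !r, p.
        × closes — contains both r and !r.
2 branches closed, 4 open.
Each open branch fixes some atoms; the unmentioned ones are free. Counting distinct full assignments: branch {q=0, r=1, s=0} (p, t) contributes 4 new; branch {p=0, q=0, r=1} (s, t) contributes 2 new; branch {p=1, q=0, r=1} (s, t) contributes 2 new; branch {r=1} (s, p, t, q) contributes 8 new. Total: 16.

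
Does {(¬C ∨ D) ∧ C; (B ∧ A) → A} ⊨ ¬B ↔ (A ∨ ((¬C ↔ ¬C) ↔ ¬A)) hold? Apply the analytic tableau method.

No

Initial set: {((¬C ∨ D) ∧ C); ((B ∧ A) → A); ¬(¬B ↔ (A ∨ ((¬C ↔ ¬C) ↔ ¬A)))}.
((¬C ∨ D) ∧ C): α-rule — add (¬C ∨ D), C.
((B ∧ A) → A): β-rule — branch into ¬(B ∧ A)  //  A.
  branch 1 (add ¬(B ∧ A)):
    ¬(¬B ↔ (A ∨ ((¬C ↔ ¬C) ↔ ¬A))): β-rule — branch into ¬B, ¬(A ∨ ((¬C ↔ ¬C) ↔ ¬A))  //  ¬¬B, (A ∨ ((¬C ↔ ¬C) ↔ ¬A)).
      branch 1.1 (add ¬B, ¬(A ∨ ((¬C ↔ ¬C) ↔ ¬A))):
        ¬(A ∨ ((¬C ↔ ¬C) ↔ ¬A)): α-rule — add ¬A, ¬((¬C ↔ ¬C) ↔ ¬A).
        (¬C ∨ D): β-rule — branch into ¬C  //  D.
          branch 1.1.1 (add ¬C):
            × closes — contains both C and ¬C.
          branch 1.1.2 (add D):
            ¬(B ∧ A): β-rule — branch into ¬B  //  ¬A.
              branch 1.1.2.1 (add ¬B):
                ¬((¬C ↔ ¬C) ↔ ¬A): β-rule — branch into (¬C ↔ ¬C), ¬¬A  //  ¬(¬C ↔ ¬C), ¬A.
                  branch 1.1.2.1.1 (add (¬C ↔ ¬C), ¬¬A):
                    × closes — contains both A and ¬A.
                  branch 1.1.2.1.2 (add ¬(¬C ↔ ¬C), ¬A):
                    ¬(¬C ↔ ¬C): β-rule — branch into ¬C, ¬¬C  //  ¬¬C, ¬C.
                      branch 1.1.2.1.2.1 (add ¬C, ¬¬C):
                        × closes — contains both C and ¬C.
                      branch 1.1.2.1.2.2 (add ¬¬C, ¬C):
                        × closes — contains both C and ¬C.
              branch 1.1.2.2 (add ¬A):
                ¬((¬C ↔ ¬C) ↔ ¬A): β-rule — branch into (¬C ↔ ¬C), ¬¬A  //  ¬(¬C ↔ ¬C), ¬A.
                  branch 1.1.2.2.1 (add (¬C ↔ ¬C), ¬¬A):
                    × closes — contains both A and ¬A.
                  branch 1.1.2.2.2 (add ¬(¬C ↔ ¬C), ¬A):
                    ¬(¬C ↔ ¬C): β-rule — branch into ¬C, ¬¬C  //  ¬¬C, ¬C.
                      branch 1.1.2.2.2.1 (add ¬C, ¬¬C):
                        × closes — contains both C and ¬C.
                      branch 1.1.2.2.2.2 (add ¬¬C, ¬C):
                        × closes — contains both C and ¬C.
      branch 1.2 (add ¬¬B, (A ∨ ((¬C ↔ ¬C) ↔ ¬A))):
        (¬C ∨ D): β-rule — branch into ¬C  //  D.
          branch 1.2.1 (add ¬C):
            × closes — contains both C and ¬C.
          branch 1.2.2 (add D):
            ¬(B ∧ A): β-rule — branch into ¬B  //  ¬A.
              branch 1.2.2.1 (add ¬B):
                × closes — contains both B and ¬B.
              branch 1.2.2.2 (add ¬A):
                (A ∨ ((¬C ↔ ¬C) ↔ ¬A)): β-rule — branch into A  //  ((¬C ↔ ¬C) ↔ ¬A).
                  branch 1.2.2.2.1 (add A):
                    × closes — contains both A and ¬A.
                  branch 1.2.2.2.2 (add ((¬C ↔ ¬C) ↔ ¬A)):
                    ((¬C ↔ ¬C) ↔ ¬A): β-rule — branch into (¬C ↔ ¬C), ¬A  //  ¬(¬C ↔ ¬C), ¬¬A.
                      branch 1.2.2.2.2.1 (add (¬C ↔ ¬C), ¬A):
                        (¬C ↔ ¬C): β-rule — branch into ¬C, ¬C  //  ¬¬C, ¬¬C.
                          branch 1.2.2.2.2.1.1 (add ¬C, ¬C):
                            × closes — contains both C and ¬C.
                          branch 1.2.2.2.2.1.2 (add ¬¬C, ¬¬C):
                            ○ open, literals {A=false, B=true, C=true, D=true}.
                      branch 1.2.2.2.2.2 (add ¬(¬C ↔ ¬C), ¬¬A):
                        × closes — contains both A and ¬A.
  branch 2 (add A):
    ¬(¬B ↔ (A ∨ ((¬C ↔ ¬C) ↔ ¬A))): β-rule — branch into ¬B, ¬(A ∨ ((¬C ↔ ¬C) ↔ ¬A))  //  ¬¬B, (A ∨ ((¬C ↔ ¬C) ↔ ¬A)).
      branch 2.1 (add ¬B, ¬(A ∨ ((¬C ↔ ¬C) ↔ ¬A))):
        ¬(A ∨ ((¬C ↔ ¬C) ↔ ¬A)): α-rule — add ¬A, ¬((¬C ↔ ¬C) ↔ ¬A).
        × closes — contains both A and ¬A.
      branch 2.2 (add ¬¬B, (A ∨ ((¬C ↔ ¬C) ↔ ¬A))):
        (¬C ∨ D): β-rule — branch into ¬C  //  D.
          branch 2.2.1 (add ¬C):
            × closes — contains both C and ¬C.
          branch 2.2.2 (add D):
            (A ∨ ((¬C ↔ ¬C) ↔ ¬A)): β-rule — branch into A  //  ((¬C ↔ ¬C) ↔ ¬A).
              branch 2.2.2.1 (add A):
                ○ open, literals {A=true, B=true, C=true, D=true}.
              branch 2.2.2.2 (add ((¬C ↔ ¬C) ↔ ¬A)):
                ((¬C ↔ ¬C) ↔ ¬A): β-rule — branch into (¬C ↔ ¬C), ¬A  //  ¬(¬C ↔ ¬C), ¬¬A.
                  branch 2.2.2.2.1 (add (¬C ↔ ¬C), ¬A):
                    × closes — contains both A and ¬A.
                  branch 2.2.2.2.2 (add ¬(¬C ↔ ¬C), ¬¬A):
                    ¬(¬C ↔ ¬C): β-rule — branch into ¬C, ¬¬C  //  ¬¬C, ¬C.
                      branch 2.2.2.2.2.1 (add ¬C, ¬¬C):
                        × closes — contains both C and ¬C.
                      branch 2.2.2.2.2.2 (add ¬¬C, ¬C):
                        × closes — contains both C and ¬C.
17 branches closed, 2 open.
An open branch gives a countermodel: A=false, B=true, C=true, D=true (unmentioned atoms arbitrary); the premises hold there but the conclusion fails.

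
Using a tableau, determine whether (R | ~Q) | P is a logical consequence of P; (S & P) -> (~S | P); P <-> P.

Yes

Initial set: {P; ((S & P) -> (~S | P)); (P <-> P); ~((R | ~Q) | P)}.
~((R | ~Q) | P): α-rule — add ~(R | ~Q), ~P.
× closes — contains both P and ~P.
All 1 branch closes.
Every branch closed, so the premises entail the conclusion.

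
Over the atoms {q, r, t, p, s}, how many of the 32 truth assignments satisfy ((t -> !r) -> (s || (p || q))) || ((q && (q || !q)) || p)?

29

Initial set: {(((t -> !r) -> (s || (p || q))) || ((q && (q || !q)) || p))}.
(((t -> !r) -> (s || (p || q))) || ((q && (q || !q)) || p)): β-rule — branch into ((t -> !r) -> (s || (p || q)))  //  ((q && (q || !q)) || p).
  branch 1 (add ((t -> !r) -> (s || (p || q)))):
    ((t -> !r) -> (s || (p || q))): β-rule — branch into !(t -> !r)  //  (s || (p || q)).
      branch 1.1 (add !(t -> !r)):
        !(t -> !r): α-rule — add t, !!r.
        ○ open, literals {r=1, t=1}.
      branch 1.2 (add (s || (p || q))):
        (s || (p || q)): β-rule — branch into s  //  (p || q).
          branch 1.2.1 (add s):
            ○ open, literals {s=1}.
          branch 1.2.2 (add (p || q)):
            (p || q): β-rule — branch into p  //  q.
              branch 1.2.2.1 (add p):
                ○ open, literals {p=1}.
              branch 1.2.2.2 (add q):
                ○ open, literals {q=1}.
  branch 2 (add ((q && (q || !q)) || p)):
    ((q && (q || !q)) || p): β-rule — branch into (q && (q || !q))  //  p.
      branch 2.1 (add (q && (q || !q))):
        (q && (q || !q)): α-rule — add q, (q || !q).
        (q || !q): β-rule — branch into q  //  !q.
          branch 2.1.1 (add q):
            ○ open, literals {q=1}.
          branch 2.1.2 (add !q):
            × closes — contains both q and !q.
      branch 2.2 (add p):
        ○ open, literals {p=1}.
1 branch closed, 6 open.
Each open branch fixes some atoms; the unmentioned ones are free. Counting distinct full assignments: branch {r=1, t=1} (q, p, s) contributes 8 new; branch {s=1} (q, r, t, p) contributes 12 new; branch {p=1} (q, r, t, s) contributes 6 new; branch {q=1} (r, t, p, s) contributes 3 new; branch {q=1} (r, t, p, s) contributes 0 new; branch {p=1} (q, r, t, s) contributes 0 new. Total: 29.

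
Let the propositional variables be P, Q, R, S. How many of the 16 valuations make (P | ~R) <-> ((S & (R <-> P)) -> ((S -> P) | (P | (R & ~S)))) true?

Initial set: {((P | ~R) <-> ((S & (R <-> P)) -> ((S -> P) | (P | (R & ~S)))))}.
((P | ~R) <-> ((S & (R <-> P)) -> ((S -> P) | (P | (R & ~S))))): β-rule — branch into (P | ~R), ((S & (R <-> P)) -> ((S -> P) | (P | (R & ~S))))  //  ~(P | ~R), ~((S & (R <-> P)) -> ((S -> P) | (P | (R & ~S)))).
  branch 1 (add (P | ~R), ((S & (R <-> P)) -> ((S -> P) | (P | (R & ~S))))):
    (P | ~R): β-rule — branch into P  //  ~R.
      branch 1.1 (add P):
        ((S & (R <-> P)) -> ((S -> P) | (P | (R & ~S)))): β-rule — branch into ~(S & (R <-> P))  //  ((S -> P) | (P | (R & ~S))).
          branch 1.1.1 (add ~(S & (R <-> P))):
            ~(S & (R <-> P)): β-rule — branch into ~S  //  ~(R <-> P).
              branch 1.1.1.1 (add ~S):
                ○ open, literals {P=true, S=false}.
              branch 1.1.1.2 (add ~(R <-> P)):
                ~(R <-> P): β-rule — branch into R, ~P  //  ~R, P.
                  branch 1.1.1.2.1 (add R, ~P):
                    × closes — contains both P and ~P.
                  branch 1.1.1.2.2 (add ~R, P):
                    ○ open, literals {P=true, R=false}.
          branch 1.1.2 (add ((S -> P) | (P | (R & ~S)))):
            ((S -> P) | (P | (R & ~S))): β-rule — branch into (S -> P)  //  (P | (R & ~S)).
              branch 1.1.2.1 (add (S -> P)):
                (S -> P): β-rule — branch into ~S  //  P.
                  branch 1.1.2.1.1 (add ~S):
                    ○ open, literals {P=true, S=false}.
                  branch 1.1.2.1.2 (add P):
                    ○ open, literals {P=true}.
              branch 1.1.2.2 (add (P | (R & ~S))):
                (P | (R & ~S)): β-rule — branch into P  //  (R & ~S).
                  branch 1.1.2.2.1 (add P):
                    ○ open, literals {P=true}.
                  branch 1.1.2.2.2 (add (R & ~S)):
                    (R & ~S): α-rule — add R, ~S.
                    ○ open, literals {P=true, R=true, S=false}.
      branch 1.2 (add ~R):
        ((S & (R <-> P)) -> ((S -> P) | (P | (R & ~S)))): β-rule — branch into ~(S & (R <-> P))  //  ((S -> P) | (P | (R & ~S))).
          branch 1.2.1 (add ~(S & (R <-> P))):
            ~(S & (R <-> P)): β-rule — branch into ~S  //  ~(R <-> P).
              branch 1.2.1.1 (add ~S):
                ○ open, literals {R=false, S=false}.
              branch 1.2.1.2 (add ~(R <-> P)):
                ~(R <-> P): β-rule — branch into R, ~P  //  ~R, P.
                  branch 1.2.1.2.1 (add R, ~P):
                    × closes — contains both R and ~R.
                  branch 1.2.1.2.2 (add ~R, P):
                    ○ open, literals {P=true, R=false}.
          branch 1.2.2 (add ((S -> P) | (P | (R & ~S)))):
            ((S -> P) | (P | (R & ~S))): β-rule — branch into (S -> P)  //  (P | (R & ~S)).
              branch 1.2.2.1 (add (S -> P)):
                (S -> P): β-rule — branch into ~S  //  P.
                  branch 1.2.2.1.1 (add ~S):
                    ○ open, literals {R=false, S=false}.
                  branch 1.2.2.1.2 (add P):
                    ○ open, literals {P=true, R=false}.
              branch 1.2.2.2 (add (P | (R & ~S))):
                (P | (R & ~S)): β-rule — branch into P  //  (R & ~S).
                  branch 1.2.2.2.1 (add P):
                    ○ open, literals {P=true, R=false}.
                  branch 1.2.2.2.2 (add (R & ~S)):
                    (R & ~S): α-rule — add R, ~S.
                    × closes — contains both R and ~R.
  branch 2 (add ~(P | ~R), ~((S & (R <-> P)) -> ((S -> P) | (P | (R & ~S))))):
    ~(P | ~R): α-rule — add ~P, ~~R.
    ~((S & (R <-> P)) -> ((S -> P) | (P | (R & ~S)))): α-rule — add (S & (R <-> P)), ~((S -> P) | (P | (R & ~S))).
    (S & (R <-> P)): α-rule — add S, (R <-> P).
    ~((S -> P) | (P | (R & ~S))): α-rule — add ~(S -> P), ~(P | (R & ~S)).
    ~(S -> P): α-rule — add S, ~P.
    ~(P | (R & ~S)): α-rule — add ~P, ~(R & ~S).
    (R <-> P): β-rule — branch into R, P  //  ~R, ~P.
      branch 2.1 (add R, P):
        × closes — contains both P and ~P.
      branch 2.2 (add ~R, ~P):
        × closes — contains both R and ~R.
5 branches closed, 11 open.
Each open branch fixes some atoms; the unmentioned ones are free. Counting distinct full assignments: branch {P=true, S=false} (Q, R) contributes 4 new; branch {P=true, R=false} (Q, S) contributes 2 new; branch {P=true, S=false} (Q, R) contributes 0 new; branch {P=true} (Q, R, S) contributes 2 new; branch {P=true} (Q, R, S) contributes 0 new; branch {P=true, R=true, S=false} (Q) contributes 0 new; branch {R=false, S=false} (P, Q) contributes 2 new; branch {P=true, R=false} (Q, S) contributes 0 new; branch {R=false, S=false} (P, Q) contributes 0 new; branch {P=true, R=false} (Q, S) contributes 0 new; branch {P=true, R=false} (Q, S) contributes 0 new. Total: 10.

10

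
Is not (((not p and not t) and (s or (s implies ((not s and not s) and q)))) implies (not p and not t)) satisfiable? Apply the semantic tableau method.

Initial set: {not (((not p and not t) and (s or (s implies ((not s and not s) and q)))) implies (not p and not t))}.
not (((not p and not t) and (s or (s implies ((not s and not s) and q)))) implies (not p and not t)): α-rule — add ((not p and not t) and (s or (s implies ((not s and not s) and q)))), not (not p and not t).
((not p and not t) and (s or (s implies ((not s and not s) and q)))): α-rule — add (not p and not t), (s or (s implies ((not s and not s) and q))).
(not p and not t): α-rule — add not p, not t.
not (not p and not t): β-rule — branch into not not p  //  not not t.
  branch 1 (add not not p):
    × closes — contains both p and not p.
  branch 2 (add not not t):
    × closes — contains both t and not t.
All 2 branches close.
Every branch closed; the formula is unsatisfiable.

Unsatisfiable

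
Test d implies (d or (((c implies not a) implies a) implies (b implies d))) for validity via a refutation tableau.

Valid

Assume the negation and expand:
Initial set: {not (d implies (d or (((c implies not a) implies a) implies (b implies d))))}.
not (d implies (d or (((c implies not a) implies a) implies (b implies d)))): α-rule — add d, not (d or (((c implies not a) implies a) implies (b implies d))).
not (d or (((c implies not a) implies a) implies (b implies d))): α-rule — add not d, not (((c implies not a) implies a) implies (b implies d)).
× closes — contains both d and not d.
All 1 branch closes.
Every branch closed, so the negation is unsatisfiable and the formula is valid.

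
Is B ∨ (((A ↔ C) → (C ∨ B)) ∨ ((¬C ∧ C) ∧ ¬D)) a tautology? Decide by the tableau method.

Assume the negation and expand:
Initial set: {¬(B ∨ (((A ↔ C) → (C ∨ B)) ∨ ((¬C ∧ C) ∧ ¬D)))}.
¬(B ∨ (((A ↔ C) → (C ∨ B)) ∨ ((¬C ∧ C) ∧ ¬D))): α-rule — add ¬B, ¬(((A ↔ C) → (C ∨ B)) ∨ ((¬C ∧ C) ∧ ¬D)).
¬(((A ↔ C) → (C ∨ B)) ∨ ((¬C ∧ C) ∧ ¬D)): α-rule — add ¬((A ↔ C) → (C ∨ B)), ¬((¬C ∧ C) ∧ ¬D).
¬((A ↔ C) → (C ∨ B)): α-rule — add (A ↔ C), ¬(C ∨ B).
¬(C ∨ B): α-rule — add ¬C, ¬B.
¬((¬C ∧ C) ∧ ¬D): β-rule — branch into ¬(¬C ∧ C)  //  ¬¬D.
  branch 1 (add ¬(¬C ∧ C)):
    (A ↔ C): β-rule — branch into A, C  //  ¬A, ¬C.
      branch 1.1 (add A, C):
        × closes — contains both C and ¬C.
      branch 1.2 (add ¬A, ¬C):
        ¬(¬C ∧ C): β-rule — branch into ¬¬C  //  ¬C.
          branch 1.2.1 (add ¬¬C):
            × closes — contains both C and ¬C.
          branch 1.2.2 (add ¬C):
            ○ open, literals {A=F, B=F, C=F}.
  branch 2 (add ¬¬D):
    (A ↔ C): β-rule — branch into A, C  //  ¬A, ¬C.
      branch 2.1 (add A, C):
        × closes — contains both C and ¬C.
      branch 2.2 (add ¬A, ¬C):
        ○ open, literals {A=F, B=F, C=F, D=T}.
3 branches closed, 2 open.
An open branch gives a countermodel: A=F, B=F, C=F (unmentioned atoms arbitrary); under it the original formula is false.

Not valid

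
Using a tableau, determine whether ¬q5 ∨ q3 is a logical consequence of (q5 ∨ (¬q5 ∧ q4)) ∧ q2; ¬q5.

Initial set: {((q5 ∨ (¬q5 ∧ q4)) ∧ q2); ¬q5; ¬(¬q5 ∨ q3)}.
((q5 ∨ (¬q5 ∧ q4)) ∧ q2): α-rule — add (q5 ∨ (¬q5 ∧ q4)), q2.
¬(¬q5 ∨ q3): α-rule — add ¬¬q5, ¬q3.
× closes — contains both q5 and ¬q5.
All 1 branch closes.
Every branch closed, so the premises entail the conclusion.

Yes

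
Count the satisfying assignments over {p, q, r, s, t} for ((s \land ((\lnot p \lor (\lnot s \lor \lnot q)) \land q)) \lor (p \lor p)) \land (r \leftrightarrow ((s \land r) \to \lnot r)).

4

Initial set: {(((s \land ((\lnot p \lor (\lnot s \lor \lnot q)) \land q)) \lor (p \lor p)) \land (r \leftrightarrow ((s \land r) \to \lnot r)))}.
(((s \land ((\lnot p \lor (\lnot s \lor \lnot q)) \land q)) \lor (p \lor p)) \land (r \leftrightarrow ((s \land r) \to \lnot r))): α-rule — add ((s \land ((\lnot p \lor (\lnot s \lor \lnot q)) \land q)) \lor (p \lor p)), (r \leftrightarrow ((s \land r) \to \lnot r)).
((s \land ((\lnot p \lor (\lnot s \lor \lnot q)) \land q)) \lor (p \lor p)): β-rule — branch into (s \land ((\lnot p \lor (\lnot s \lor \lnot q)) \land q))  //  (p \lor p).
  branch 1 (add (s \land ((\lnot p \lor (\lnot s \lor \lnot q)) \land q))):
    (s \land ((\lnot p \lor (\lnot s \lor \lnot q)) \land q)): α-rule — add s, ((\lnot p \lor (\lnot s \lor \lnot q)) \land q).
    ((\lnot p \lor (\lnot s \lor \lnot q)) \land q): α-rule — add (\lnot p \lor (\lnot s \lor \lnot q)), q.
    (r \leftrightarrow ((s \land r) \to \lnot r)): β-rule — branch into r, ((s \land r) \to \lnot r)  //  \lnot r, \lnot ((s \land r) \to \lnot r).
      branch 1.1 (add r, ((s \land r) \to \lnot r)):
        (\lnot p \lor (\lnot s \lor \lnot q)): β-rule — branch into \lnot p  //  (\lnot s \lor \lnot q).
          branch 1.1.1 (add \lnot p):
            ((s \land r) \to \lnot r): β-rule — branch into \lnot (s \land r)  //  \lnot r.
              branch 1.1.1.1 (add \lnot (s \land r)):
                \lnot (s \land r): β-rule — branch into \lnot s  //  \lnot r.
                  branch 1.1.1.1.1 (add \lnot s):
                    × closes — contains both s and \lnot s.
                  branch 1.1.1.1.2 (add \lnot r):
                    × closes — contains both r and \lnot r.
              branch 1.1.1.2 (add \lnot r):
                × closes — contains both r and \lnot r.
          branch 1.1.2 (add (\lnot s \lor \lnot q)):
            ((s \land r) \to \lnot r): β-rule — branch into \lnot (s \land r)  //  \lnot r.
              branch 1.1.2.1 (add \lnot (s \land r)):
                (\lnot s \lor \lnot q): β-rule — branch into \lnot s  //  \lnot q.
                  branch 1.1.2.1.1 (add \lnot s):
                    × closes — contains both s and \lnot s.
                  branch 1.1.2.1.2 (add \lnot q):
                    × closes — contains both q and \lnot q.
              branch 1.1.2.2 (add \lnot r):
                × closes — contains both r and \lnot r.
      branch 1.2 (add \lnot r, \lnot ((s \land r) \to \lnot r)):
        \lnot ((s \land r) \to \lnot r): α-rule — add (s \land r), \lnot \lnot r.
        × closes — contains both r and \lnot r.
  branch 2 (add (p \lor p)):
    (r \leftrightarrow ((s \land r) \to \lnot r)): β-rule — branch into r, ((s \land r) \to \lnot r)  //  \lnot r, \lnot ((s \land r) \to \lnot r).
      branch 2.1 (add r, ((s \land r) \to \lnot r)):
        (p \lor p): β-rule — branch into p  //  p.
          branch 2.1.1 (add p):
            ((s \land r) \to \lnot r): β-rule — branch into \lnot (s \land r)  //  \lnot r.
              branch 2.1.1.1 (add \lnot (s \land r)):
                \lnot (s \land r): β-rule — branch into \lnot s  //  \lnot r.
                  branch 2.1.1.1.1 (add \lnot s):
                    ○ open, literals {p=1, r=1, s=0}.
                  branch 2.1.1.1.2 (add \lnot r):
                    × closes — contains both r and \lnot r.
              branch 2.1.1.2 (add \lnot r):
                × closes — contains both r and \lnot r.
          branch 2.1.2 (add p):
            ((s \land r) \to \lnot r): β-rule — branch into \lnot (s \land r)  //  \lnot r.
              branch 2.1.2.1 (add \lnot (s \land r)):
                \lnot (s \land r): β-rule — branch into \lnot s  //  \lnot r.
                  branch 2.1.2.1.1 (add \lnot s):
                    ○ open, literals {p=1, r=1, s=0}.
                  branch 2.1.2.1.2 (add \lnot r):
                    × closes — contains both r and \lnot r.
              branch 2.1.2.2 (add \lnot r):
                × closes — contains both r and \lnot r.
      branch 2.2 (add \lnot r, \lnot ((s \land r) \to \lnot r)):
        \lnot ((s \land r) \to \lnot r): α-rule — add (s \land r), \lnot \lnot r.
        × closes — contains both r and \lnot r.
12 branches closed, 2 open.
Each open branch fixes some atoms; the unmentioned ones are free. Counting distinct full assignments: branch {p=1, r=1, s=0} (q, t) contributes 4 new; branch {p=1, r=1, s=0} (q, t) contributes 0 new. Total: 4.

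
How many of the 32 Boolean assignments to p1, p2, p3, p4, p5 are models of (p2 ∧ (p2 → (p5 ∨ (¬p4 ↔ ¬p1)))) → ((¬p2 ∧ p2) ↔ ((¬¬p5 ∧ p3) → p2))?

Initial set: {((p2 ∧ (p2 → (p5 ∨ (¬p4 ↔ ¬p1)))) → ((¬p2 ∧ p2) ↔ ((¬¬p5 ∧ p3) → p2)))}.
((p2 ∧ (p2 → (p5 ∨ (¬p4 ↔ ¬p1)))) → ((¬p2 ∧ p2) ↔ ((¬¬p5 ∧ p3) → p2))): β-rule — branch into ¬(p2 ∧ (p2 → (p5 ∨ (¬p4 ↔ ¬p1))))  //  ((¬p2 ∧ p2) ↔ ((¬¬p5 ∧ p3) → p2)).
  branch 1 (add ¬(p2 ∧ (p2 → (p5 ∨ (¬p4 ↔ ¬p1))))):
    ¬(p2 ∧ (p2 → (p5 ∨ (¬p4 ↔ ¬p1)))): β-rule — branch into ¬p2  //  ¬(p2 → (p5 ∨ (¬p4 ↔ ¬p1))).
      branch 1.1 (add ¬p2):
        ○ open, literals {p2=F}.
      branch 1.2 (add ¬(p2 → (p5 ∨ (¬p4 ↔ ¬p1)))):
        ¬(p2 → (p5 ∨ (¬p4 ↔ ¬p1))): α-rule — add p2, ¬(p5 ∨ (¬p4 ↔ ¬p1)).
        ¬(p5 ∨ (¬p4 ↔ ¬p1)): α-rule — add ¬p5, ¬(¬p4 ↔ ¬p1).
        ¬(¬p4 ↔ ¬p1): β-rule — branch into ¬p4, ¬¬p1  //  ¬¬p4, ¬p1.
          branch 1.2.1 (add ¬p4, ¬¬p1):
            ○ open, literals {p1=T, p2=T, p4=F, p5=F}.
          branch 1.2.2 (add ¬¬p4, ¬p1):
            ○ open, literals {p1=F, p2=T, p4=T, p5=F}.
  branch 2 (add ((¬p2 ∧ p2) ↔ ((¬¬p5 ∧ p3) → p2))):
    ((¬p2 ∧ p2) ↔ ((¬¬p5 ∧ p3) → p2)): β-rule — branch into (¬p2 ∧ p2), ((¬¬p5 ∧ p3) → p2)  //  ¬(¬p2 ∧ p2), ¬((¬¬p5 ∧ p3) → p2).
      branch 2.1 (add (¬p2 ∧ p2), ((¬¬p5 ∧ p3) → p2)):
        (¬p2 ∧ p2): α-rule — add ¬p2, p2.
        × closes — contains both p2 and ¬p2.
      branch 2.2 (add ¬(¬p2 ∧ p2), ¬((¬¬p5 ∧ p3) → p2)):
        ¬((¬¬p5 ∧ p3) → p2): α-rule — add (¬¬p5 ∧ p3), ¬p2.
        (¬¬p5 ∧ p3): α-rule — add ¬¬p5, p3.
        ¬¬p5: drop double negation, giving p5.
        ¬(¬p2 ∧ p2): β-rule — branch into ¬¬p2  //  ¬p2.
          branch 2.2.1 (add ¬¬p2):
            × closes — contains both p2 and ¬p2.
          branch 2.2.2 (add ¬p2):
            ○ open, literals {p2=F, p3=T, p5=T}.
2 branches closed, 4 open.
Each open branch fixes some atoms; the unmentioned ones are free. Counting distinct full assignments: branch {p2=F} (p1, p3, p4, p5) contributes 16 new; branch {p1=T, p2=T, p4=F, p5=F} (p3) contributes 2 new; branch {p1=F, p2=T, p4=T, p5=F} (p3) contributes 2 new; branch {p2=F, p3=T, p5=T} (p1, p4) contributes 0 new. Total: 20.

20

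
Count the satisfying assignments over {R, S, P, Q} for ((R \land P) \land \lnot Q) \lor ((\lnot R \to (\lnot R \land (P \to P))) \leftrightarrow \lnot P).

Initial set: {(((R \land P) \land \lnot Q) \lor ((\lnot R \to (\lnot R \land (P \to P))) \leftrightarrow \lnot P))}.
(((R \land P) \land \lnot Q) \lor ((\lnot R \to (\lnot R \land (P \to P))) \leftrightarrow \lnot P)): β-rule — branch into ((R \land P) \land \lnot Q)  //  ((\lnot R \to (\lnot R \land (P \to P))) \leftrightarrow \lnot P).
  branch 1 (add ((R \land P) \land \lnot Q)):
    ((R \land P) \land \lnot Q): α-rule — add (R \land P), \lnot Q.
    (R \land P): α-rule — add R, P.
    ○ open, literals {P=true, Q=false, R=true}.
  branch 2 (add ((\lnot R \to (\lnot R \land (P \to P))) \leftrightarrow \lnot P)):
    ((\lnot R \to (\lnot R \land (P \to P))) \leftrightarrow \lnot P): β-rule — branch into (\lnot R \to (\lnot R \land (P \to P))), \lnot P  //  \lnot (\lnot R \to (\lnot R \land (P \to P))), \lnot \lnot P.
      branch 2.1 (add (\lnot R \to (\lnot R \land (P \to P))), \lnot P):
        (\lnot R \to (\lnot R \land (P \to P))): β-rule — branch into \lnot \lnot R  //  (\lnot R \land (P \to P)).
          branch 2.1.1 (add \lnot \lnot R):
            ○ open, literals {P=false, R=true}.
          branch 2.1.2 (add (\lnot R \land (P \to P))):
            (\lnot R \land (P \to P)): α-rule — add \lnot R, (P \to P).
            (P \to P): β-rule — branch into \lnot P  //  P.
              branch 2.1.2.1 (add \lnot P):
                ○ open, literals {P=false, R=false}.
              branch 2.1.2.2 (add P):
                × closes — contains both P and \lnot P.
      branch 2.2 (add \lnot (\lnot R \to (\lnot R \land (P \to P))), \lnot \lnot P):
        \lnot (\lnot R \to (\lnot R \land (P \to P))): α-rule — add \lnot R, \lnot (\lnot R \land (P \to P)).
        \lnot (\lnot R \land (P \to P)): β-rule — branch into \lnot \lnot R  //  \lnot (P \to P).
          branch 2.2.1 (add \lnot \lnot R):
            × closes — contains both R and \lnot R.
          branch 2.2.2 (add \lnot (P \to P)):
            \lnot (P \to P): α-rule — add P, \lnot P.
            × closes — contains both P and \lnot P.
3 branches closed, 3 open.
Each open branch fixes some atoms; the unmentioned ones are free. Counting distinct full assignments: branch {P=true, Q=false, R=true} (S) contributes 2 new; branch {P=false, R=true} (S, Q) contributes 4 new; branch {P=false, R=false} (S, Q) contributes 4 new. Total: 10.

10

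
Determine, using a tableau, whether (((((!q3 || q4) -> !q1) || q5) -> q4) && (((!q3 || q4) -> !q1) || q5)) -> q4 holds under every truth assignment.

Assume the negation and expand:
Initial set: {!((((((!q3 || q4) -> !q1) || q5) -> q4) && (((!q3 || q4) -> !q1) || q5)) -> q4)}.
!((((((!q3 || q4) -> !q1) || q5) -> q4) && (((!q3 || q4) -> !q1) || q5)) -> q4): α-rule — add (((((!q3 || q4) -> !q1) || q5) -> q4) && (((!q3 || q4) -> !q1) || q5)), !q4.
(((((!q3 || q4) -> !q1) || q5) -> q4) && (((!q3 || q4) -> !q1) || q5)): α-rule — add ((((!q3 || q4) -> !q1) || q5) -> q4), (((!q3 || q4) -> !q1) || q5).
((((!q3 || q4) -> !q1) || q5) -> q4): β-rule — branch into !(((!q3 || q4) -> !q1) || q5)  //  q4.
  branch 1 (add !(((!q3 || q4) -> !q1) || q5)):
    !(((!q3 || q4) -> !q1) || q5): α-rule — add !((!q3 || q4) -> !q1), !q5.
    !((!q3 || q4) -> !q1): α-rule — add (!q3 || q4), !!q1.
    (((!q3 || q4) -> !q1) || q5): β-rule — branch into ((!q3 || q4) -> !q1)  //  q5.
      branch 1.1 (add ((!q3 || q4) -> !q1)):
        (!q3 || q4): β-rule — branch into !q3  //  q4.
          branch 1.1.1 (add !q3):
            ((!q3 || q4) -> !q1): β-rule — branch into !(!q3 || q4)  //  !q1.
              branch 1.1.1.1 (add !(!q3 || q4)):
                !(!q3 || q4): α-rule — add !!q3, !q4.
                × closes — contains both q3 and !q3.
              branch 1.1.1.2 (add !q1):
                × closes — contains both q1 and !q1.
          branch 1.1.2 (add q4):
            × closes — contains both q4 and !q4.
      branch 1.2 (add q5):
        × closes — contains both q5 and !q5.
  branch 2 (add q4):
    × closes — contains both q4 and !q4.
All 5 branches close.
Every branch closed, so the negation is unsatisfiable and the formula is valid.

Valid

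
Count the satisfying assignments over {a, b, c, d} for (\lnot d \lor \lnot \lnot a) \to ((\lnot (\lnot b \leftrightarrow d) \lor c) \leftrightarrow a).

Initial set: {T ((\lnot d \lor \lnot \lnot a) \to ((\lnot (\lnot b \leftrightarrow d) \lor c) \leftrightarrow a))}.
T ((\lnot d \lor \lnot \lnot a) \to ((\lnot (\lnot b \leftrightarrow d) \lor c) \leftrightarrow a)): β-rule — branch into F (\lnot d \lor \lnot \lnot a)  //  T ((\lnot (\lnot b \leftrightarrow d) \lor c) \leftrightarrow a).
  branch 1 (add F (\lnot d \lor \lnot \lnot a)):
    F (\lnot d \lor \lnot \lnot a): α-rule — add F \lnot d, F \lnot \lnot a.
    F \lnot \lnot a: drop double negation, giving F a.
    ○ open, literals {a=false, d=true}.
  branch 2 (add T ((\lnot (\lnot b \leftrightarrow d) \lor c) \leftrightarrow a)):
    T ((\lnot (\lnot b \leftrightarrow d) \lor c) \leftrightarrow a): β-rule — branch into T (\lnot (\lnot b \leftrightarrow d) \lor c), T a  //  F (\lnot (\lnot b \leftrightarrow d) \lor c), F a.
      branch 2.1 (add T (\lnot (\lnot b \leftrightarrow d) \lor c), T a):
        T (\lnot (\lnot b \leftrightarrow d) \lor c): β-rule — branch into T \lnot (\lnot b \leftrightarrow d)  //  T c.
          branch 2.1.1 (add T \lnot (\lnot b \leftrightarrow d)):
            T \lnot (\lnot b \leftrightarrow d): β-rule — branch into T \lnot b, F d  //  F \lnot b, T d.
              branch 2.1.1.1 (add T \lnot b, F d):
                ○ open, literals {a=true, b=false, d=false}.
              branch 2.1.1.2 (add F \lnot b, T d):
                ○ open, literals {a=true, b=true, d=true}.
          branch 2.1.2 (add T c):
            ○ open, literals {a=true, c=true}.
      branch 2.2 (add F (\lnot (\lnot b \leftrightarrow d) \lor c), F a):
        F (\lnot (\lnot b \leftrightarrow d) \lor c): α-rule — add F \lnot (\lnot b \leftrightarrow d), F c.
        F \lnot (\lnot b \leftrightarrow d): β-rule — branch into T \lnot b, T d  //  F \lnot b, F d.
          branch 2.2.1 (add T \lnot b, T d):
            ○ open, literals {a=false, b=false, c=false, d=true}.
          branch 2.2.2 (add F \lnot b, F d):
            ○ open, literals {a=false, b=true, c=false, d=false}.
0 branches closed, 6 open.
Each open branch fixes some atoms; the unmentioned ones are free. Counting distinct full assignments: branch {a=false, d=true} (b, c) contributes 4 new; branch {a=true, b=false, d=false} (c) contributes 2 new; branch {a=true, b=true, d=true} (c) contributes 2 new; branch {a=true, c=true} (b, d) contributes 2 new; branch {a=false, b=false, c=false, d=true} (none free) contributes 0 new; branch {a=false, b=true, c=false, d=false} (none free) contributes 1 new. Total: 11.

11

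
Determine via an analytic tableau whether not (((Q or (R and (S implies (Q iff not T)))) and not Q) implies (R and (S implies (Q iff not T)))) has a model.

Initial set: {T not (((Q or (R and (S implies (Q iff not T)))) and not Q) implies (R and (S implies (Q iff not T))))}.
T not (((Q or (R and (S implies (Q iff not T)))) and not Q) implies (R and (S implies (Q iff not T)))): α-rule — add T ((Q or (R and (S implies (Q iff not T)))) and not Q), F (R and (S implies (Q iff not T))).
T ((Q or (R and (S implies (Q iff not T)))) and not Q): α-rule — add T (Q or (R and (S implies (Q iff not T)))), T not Q.
F (R and (S implies (Q iff not T))): β-rule — branch into F R  //  F (S implies (Q iff not T)).
  branch 1 (add F R):
    T (Q or (R and (S implies (Q iff not T)))): β-rule — branch into T Q  //  T (R and (S implies (Q iff not T))).
      branch 1.1 (add T Q):
        × closes — contains both Q and not Q.
      branch 1.2 (add T (R and (S implies (Q iff not T)))):
        T (R and (S implies (Q iff not T))): α-rule — add T R, T (S implies (Q iff not T)).
        × closes — contains both R and not R.
  branch 2 (add F (S implies (Q iff not T))):
    F (S implies (Q iff not T)): α-rule — add T S, F (Q iff not T).
    T (Q or (R and (S implies (Q iff not T)))): β-rule — branch into T Q  //  T (R and (S implies (Q iff not T))).
      branch 2.1 (add T Q):
        × closes — contains both Q and not Q.
      branch 2.2 (add T (R and (S implies (Q iff not T)))):
        T (R and (S implies (Q iff not T))): α-rule — add T R, T (S implies (Q iff not T)).
        F (Q iff not T): β-rule — branch into T Q, F not T  //  F Q, T not T.
          branch 2.2.1 (add T Q, F not T):
            × closes — contains both Q and not Q.
          branch 2.2.2 (add F Q, T not T):
            T (S implies (Q iff not T)): β-rule — branch into F S  //  T (Q iff not T).
              branch 2.2.2.1 (add F S):
                × closes — contains both S and not S.
              branch 2.2.2.2 (add T (Q iff not T)):
                T (Q iff not T): β-rule — branch into T Q, T not T  //  F Q, F not T.
                  branch 2.2.2.2.1 (add T Q, T not T):
                    × closes — contains both Q and not Q.
                  branch 2.2.2.2.2 (add F Q, F not T):
                    × closes — contains both T and not T.
All 7 branches close.
Every branch closed; the formula is unsatisfiable.

Unsatisfiable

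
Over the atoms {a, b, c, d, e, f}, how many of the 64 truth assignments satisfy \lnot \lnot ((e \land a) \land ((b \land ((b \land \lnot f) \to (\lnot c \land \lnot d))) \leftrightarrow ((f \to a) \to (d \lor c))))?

Initial set: {T \lnot \lnot ((e \land a) \land ((b \land ((b \land \lnot f) \to (\lnot c \land \lnot d))) \leftrightarrow ((f \to a) \to (d \lor c))))}.
T \lnot \lnot ((e \land a) \land ((b \land ((b \land \lnot f) \to (\lnot c \land \lnot d))) \leftrightarrow ((f \to a) \to (d \lor c)))): drop double negation, giving T ((e \land a) \land ((b \land ((b \land \lnot f) \to (\lnot c \land \lnot d))) \leftrightarrow ((f \to a) \to (d \lor c)))).
T ((e \land a) \land ((b \land ((b \land \lnot f) \to (\lnot c \land \lnot d))) \leftrightarrow ((f \to a) \to (d \lor c)))): α-rule — add T (e \land a), T ((b \land ((b \land \lnot f) \to (\lnot c \land \lnot d))) \leftrightarrow ((f \to a) \to (d \lor c))).
T (e \land a): α-rule — add T e, T a.
T ((b \land ((b \land \lnot f) \to (\lnot c \land \lnot d))) \leftrightarrow ((f \to a) \to (d \lor c))): β-rule — branch into T (b \land ((b \land \lnot f) \to (\lnot c \land \lnot d))), T ((f \to a) \to (d \lor c))  //  F (b \land ((b \land \lnot f) \to (\lnot c \land \lnot d))), F ((f \to a) \to (d \lor c)).
  branch 1 (add T (b \land ((b \land \lnot f) \to (\lnot c \land \lnot d))), T ((f \to a) \to (d \lor c))):
    T (b \land ((b \land \lnot f) \to (\lnot c \land \lnot d))): α-rule — add T b, T ((b \land \lnot f) \to (\lnot c \land \lnot d)).
    T ((f \to a) \to (d \lor c)): β-rule — branch into F (f \to a)  //  T (d \lor c).
      branch 1.1 (add F (f \to a)):
        F (f \to a): α-rule — add T f, F a.
        × closes — contains both a and \lnot a.
      branch 1.2 (add T (d \lor c)):
        T ((b \land \lnot f) \to (\lnot c \land \lnot d)): β-rule — branch into F (b \land \lnot f)  //  T (\lnot c \land \lnot d).
          branch 1.2.1 (add F (b \land \lnot f)):
            T (d \lor c): β-rule — branch into T d  //  T c.
              branch 1.2.1.1 (add T d):
                F (b \land \lnot f): β-rule — branch into F b  //  F \lnot f.
                  branch 1.2.1.1.1 (add F b):
                    × closes — contains both b and \lnot b.
                  branch 1.2.1.1.2 (add F \lnot f):
                    ○ open, literals {a=1, b=1, d=1, e=1, f=1}.
              branch 1.2.1.2 (add T c):
                F (b \land \lnot f): β-rule — branch into F b  //  F \lnot f.
                  branch 1.2.1.2.1 (add F b):
                    × closes — contains both b and \lnot b.
                  branch 1.2.1.2.2 (add F \lnot f):
                    ○ open, literals {a=1, b=1, c=1, e=1, f=1}.
          branch 1.2.2 (add T (\lnot c \land \lnot d)):
            T (\lnot c \land \lnot d): α-rule — add T \lnot c, T \lnot d.
            T (d \lor c): β-rule — branch into T d  //  T c.
              branch 1.2.2.1 (add T d):
                × closes — contains both d and \lnot d.
              branch 1.2.2.2 (add T c):
                × closes — contains both c and \lnot c.
  branch 2 (add F (b \land ((b \land \lnot f) \to (\lnot c \land \lnot d))), F ((f \to a) \to (d \lor c))):
    F ((f \to a) \to (d \lor c)): α-rule — add T (f \to a), F (d \lor c).
    F (d \lor c): α-rule — add F d, F c.
    F (b \land ((b \land \lnot f) \to (\lnot c \land \lnot d))): β-rule — branch into F b  //  F ((b \land \lnot f) \to (\lnot c \land \lnot d)).
      branch 2.1 (add F b):
        T (f \to a): β-rule — branch into F f  //  T a.
          branch 2.1.1 (add F f):
            ○ open, literals {a=1, b=0, c=0, d=0, e=1, f=0}.
          branch 2.1.2 (add T a):
            ○ open, literals {a=1, b=0, c=0, d=0, e=1}.
      branch 2.2 (add F ((b \land \lnot f) \to (\lnot c \land \lnot d))):
        F ((b \land \lnot f) \to (\lnot c \land \lnot d)): α-rule — add T (b \land \lnot f), F (\lnot c \land \lnot d).
        T (b \land \lnot f): α-rule — add T b, T \lnot f.
        T (f \to a): β-rule — branch into F f  //  T a.
          branch 2.2.1 (add F f):
            F (\lnot c \land \lnot d): β-rule — branch into F \lnot c  //  F \lnot d.
              branch 2.2.1.1 (add F \lnot c):
                × closes — contains both c and \lnot c.
              branch 2.2.1.2 (add F \lnot d):
                × closes — contains both d and \lnot d.
          branch 2.2.2 (add T a):
            F (\lnot c \land \lnot d): β-rule — branch into F \lnot c  //  F \lnot d.
              branch 2.2.2.1 (add F \lnot c):
                × closes — contains both c and \lnot c.
              branch 2.2.2.2 (add F \lnot d):
                × closes — contains both d and \lnot d.
9 branches closed, 4 open.
Each open branch fixes some atoms; the unmentioned ones are free. Counting distinct full assignments: branch {a=1, b=1, d=1, e=1, f=1} (c) contributes 2 new; branch {a=1, b=1, c=1, e=1, f=1} (d) contributes 1 new; branch {a=1, b=0, c=0, d=0, e=1, f=0} (none free) contributes 1 new; branch {a=1, b=0, c=0, d=0, e=1} (f) contributes 1 new. Total: 5.

5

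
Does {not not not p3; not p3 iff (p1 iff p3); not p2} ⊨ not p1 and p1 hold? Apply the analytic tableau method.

No

Initial set: {not not not p3; (not p3 iff (p1 iff p3)); not p2; not (not p1 and p1)}.
not not not p3: drop double negation, giving not p3.
(not p3 iff (p1 iff p3)): β-rule — branch into not p3, (p1 iff p3)  //  not not p3, not (p1 iff p3).
  branch 1 (add not p3, (p1 iff p3)):
    not (not p1 and p1): β-rule — branch into not not p1  //  not p1.
      branch 1.1 (add not not p1):
        (p1 iff p3): β-rule — branch into p1, p3  //  not p1, not p3.
          branch 1.1.1 (add p1, p3):
            × closes — contains both p3 and not p3.
          branch 1.1.2 (add not p1, not p3):
            × closes — contains both p1 and not p1.
      branch 1.2 (add not p1):
        (p1 iff p3): β-rule — branch into p1, p3  //  not p1, not p3.
          branch 1.2.1 (add p1, p3):
            × closes — contains both p1 and not p1.
          branch 1.2.2 (add not p1, not p3):
            ○ open, literals {p1=false, p2=false, p3=false}.
  branch 2 (add not not p3, not (p1 iff p3)):
    × closes — contains both p3 and not p3.
4 branches closed, 1 open.
An open branch gives a countermodel: p1=false, p2=false, p3=false (unmentioned atoms arbitrary); the premises hold there but the conclusion fails.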